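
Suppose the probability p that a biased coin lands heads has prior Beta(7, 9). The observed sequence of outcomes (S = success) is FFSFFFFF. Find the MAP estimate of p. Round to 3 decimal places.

Prior: Beta(7, 9).
Data: 1 success in 8 trials (from the sequence). The binomial likelihood contributes p(1−p)^7, so the posterior is Beta(7+1, 9+7) = Beta(8, 16).
For Beta(a, b) with a, b > 1 the mode is (a−1)/(a+b−2) = 7/22 ≈ 0.318.

p̂_MAP = 0.318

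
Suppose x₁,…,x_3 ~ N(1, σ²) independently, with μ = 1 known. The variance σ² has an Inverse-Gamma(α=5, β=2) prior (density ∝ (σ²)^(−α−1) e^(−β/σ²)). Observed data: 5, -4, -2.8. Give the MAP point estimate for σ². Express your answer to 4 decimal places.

Sum of squared deviations about the known mean: SS = (5−1)² + (-4−1)² + (-2.8−1)² = 55.44.
The Normal likelihood contributes (σ²)^(−n/2) exp(−SS/(2σ²)), so the posterior is Inverse-Gamma(α + n/2, β + SS/2) = Inverse-Gamma(6.5, 29.72).
The mode of Inverse-Gamma(a, b) is b/(a+1) = 29.72/7.5 ≈ 3.9627.

σ̂²_MAP = 3.9627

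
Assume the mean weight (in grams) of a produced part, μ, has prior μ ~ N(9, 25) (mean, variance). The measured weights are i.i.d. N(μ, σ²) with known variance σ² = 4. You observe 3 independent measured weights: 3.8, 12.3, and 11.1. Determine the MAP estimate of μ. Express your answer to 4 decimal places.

μ̂_MAP = 9.0633

n = 3; x̄ = (3.8 + 12.3 + 11.1)/3 = 27.2/3 = 136/15 ≈ 9.0667.
For a Normal prior and Normal likelihood with known variance, the posterior is Normal; its mode equals its mean, the precision-weighted average.
Prior precision 1/σ₀² = 1/25 = 0.04; data precision n/σ² = 3/4 = 0.75.
μ̂ = (0.04·9 + 0.75·(136/15)) / (0.04 + 0.75) = 7.16/0.79 = 716/79 ≈ 9.0633.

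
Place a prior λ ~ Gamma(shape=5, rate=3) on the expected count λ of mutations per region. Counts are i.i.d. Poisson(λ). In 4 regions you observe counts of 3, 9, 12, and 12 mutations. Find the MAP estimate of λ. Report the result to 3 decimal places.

Σxᵢ = 3+9+12+12 = 36, with n = 4.
Posterior ∝ λ^4e^(−3λ) · λ^36e^(−4λ) = λ^40e^(−7λ), i.e. Gamma(shape=41, rate=7).
The mode of a Gamma(a, b) with a ≥ 1 (shape–rate) is (a−1)/b = 40/7 ≈ 5.714.

λ̂_MAP = 5.714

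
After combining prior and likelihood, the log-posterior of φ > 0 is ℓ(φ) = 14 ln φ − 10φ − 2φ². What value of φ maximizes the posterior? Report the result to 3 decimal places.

ℓ'(φ) = 14/φ − 10 − 4φ. Setting this to zero and multiplying by φ: 4φ² + 10φ − 14 = 0.
φ = (−10 + √(10² + 4·4·14)) / (2·4) = (−10 + √324) / 8 = (−10 + 18)/8 = 1.
ℓ''(φ) = −14/φ² − 4 < 0, confirming a maximum.

φ̂_MAP = 1.000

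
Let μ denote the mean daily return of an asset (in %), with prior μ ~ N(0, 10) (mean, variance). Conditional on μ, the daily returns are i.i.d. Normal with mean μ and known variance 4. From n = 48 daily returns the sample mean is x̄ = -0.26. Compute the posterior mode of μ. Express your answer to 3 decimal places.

μ̂_MAP = -0.258

n = 48, x̄ = -0.26.
For a Normal prior and Normal likelihood with known variance, the posterior is Normal; its mode equals its mean, the precision-weighted average.
Prior precision 1/σ₀² = 1/10 = 0.1; data precision n/σ² = 48/4 = 12.
μ̂ = (0.1·0 + 12·(-0.26)) / (0.1 + 12) = (-3.12)/12.1 = -156/605 ≈ -0.258.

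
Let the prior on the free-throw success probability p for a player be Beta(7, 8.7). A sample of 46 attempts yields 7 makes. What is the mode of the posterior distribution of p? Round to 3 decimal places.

p̂_MAP = 0.218

Prior: Beta(7, 8.7).
Data: 7 successes in 46 trials. The binomial likelihood contributes p^7(1−p)^39, so the posterior is Beta(7+7, 8.7+39) = Beta(14, 47.7).
For Beta(a, b) with a, b > 1 the mode is (a−1)/(a+b−2) = 13/59.7 ≈ 0.218.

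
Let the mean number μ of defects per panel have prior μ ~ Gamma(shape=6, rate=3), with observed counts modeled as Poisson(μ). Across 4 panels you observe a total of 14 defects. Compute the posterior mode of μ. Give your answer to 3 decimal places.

Σxᵢ = 14, n = 4.
Posterior ∝ μ^5e^(−3μ) · μ^14e^(−4μ) = μ^19e^(−7μ), i.e. Gamma(shape=20, rate=7).
The mode of a Gamma(a, b) with a ≥ 1 (shape–rate) is (a−1)/b = 19/7 ≈ 2.714.

μ̂_MAP = 2.714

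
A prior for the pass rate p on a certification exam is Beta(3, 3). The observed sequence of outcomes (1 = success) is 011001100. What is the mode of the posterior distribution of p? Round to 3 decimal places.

Prior: Beta(3, 3).
Data: 4 successes in 9 trials (from the sequence). The binomial likelihood contributes p^4(1−p)^5, so the posterior is Beta(3+4, 3+5) = Beta(7, 8).
For Beta(a, b) with a, b > 1 the mode is (a−1)/(a+b−2) = 6/13 ≈ 0.462.

p̂_MAP = 0.462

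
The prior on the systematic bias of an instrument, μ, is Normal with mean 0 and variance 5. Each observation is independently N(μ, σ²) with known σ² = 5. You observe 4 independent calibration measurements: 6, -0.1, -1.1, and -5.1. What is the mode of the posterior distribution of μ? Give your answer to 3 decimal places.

μ̂_MAP = -0.060

n = 4; x̄ = (6 + (-0.1) + (-1.1) + (-5.1))/4 = -0.3/4 = -0.075.
For a Normal prior and Normal likelihood with known variance, the posterior is Normal; its mode equals its mean, the precision-weighted average.
Prior precision 1/σ₀² = 1/5 = 0.2; data precision n/σ² = 4/5 = 0.8.
μ̂ = (0.2·0 + 0.8·(-0.075)) / (0.2 + 0.8) = (-0.06)/1 = -0.060.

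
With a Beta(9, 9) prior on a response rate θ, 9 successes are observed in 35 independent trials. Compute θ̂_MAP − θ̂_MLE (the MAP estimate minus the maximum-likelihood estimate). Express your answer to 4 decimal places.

Posterior is Beta(18, 35); MAP = (18−1)/(53−2) = 17/51 ≈ 0.33333.
MLE ignores the prior: θ̂_MLE = k/n = 9/35 ≈ 0.25714.
Difference = 17/51 − 9/35 = 8/105 ≈ 0.0762.

MAP − MLE = 0.0762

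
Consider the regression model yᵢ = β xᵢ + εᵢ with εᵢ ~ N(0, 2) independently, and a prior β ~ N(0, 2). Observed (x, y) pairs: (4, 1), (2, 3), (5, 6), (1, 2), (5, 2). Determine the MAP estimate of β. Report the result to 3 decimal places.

β̂_MAP = 0.722

log p(β | y) = −Σ(yᵢ − βxᵢ)²/(2·2) − β²/(2·2) + const.
Setting the derivative to zero: Σxᵢ(yᵢ − βxᵢ)/2 − β/2 = 0, so β = Σxᵢyᵢ / (Σxᵢ² + σ²/τ²).
Σxᵢyᵢ = 4·1 + 2·3 + 5·6 + 1·2 + 5·2 = 52; Σxᵢ² = 71; σ²/τ² = 1.
β̂_MAP = 52 / (71 + 1) = 52/72 ≈ 0.722.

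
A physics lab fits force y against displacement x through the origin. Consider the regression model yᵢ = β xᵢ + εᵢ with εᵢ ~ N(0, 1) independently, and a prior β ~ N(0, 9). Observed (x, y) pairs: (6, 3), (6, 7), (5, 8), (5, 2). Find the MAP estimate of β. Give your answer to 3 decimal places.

β̂_MAP = 0.901

log p(β | y) = −Σ(yᵢ − βxᵢ)²/(2·1) − β²/(2·9) + const.
Setting the derivative to zero: Σxᵢ(yᵢ − βxᵢ)/1 − β/9 = 0, so β = Σxᵢyᵢ / (Σxᵢ² + σ²/τ²).
Σxᵢyᵢ = 6·3 + 6·7 + 5·8 + 5·2 = 110; Σxᵢ² = 122; σ²/τ² = 1/9.
β̂_MAP = 110 / (122 + 1/9) = 110/(1099/9) = 990/1099 ≈ 0.901.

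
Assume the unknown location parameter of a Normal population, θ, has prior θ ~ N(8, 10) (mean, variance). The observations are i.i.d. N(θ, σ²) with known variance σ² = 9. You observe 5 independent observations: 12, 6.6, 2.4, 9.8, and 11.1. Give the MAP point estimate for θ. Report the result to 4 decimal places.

n = 5; x̄ = (12 + 6.6 + 2.4 + 9.8 + 11.1)/5 = 41.9/5 = 8.38.
For a Normal prior and Normal likelihood with known variance, the posterior is Normal; its mode equals its mean, the precision-weighted average.
Prior precision 1/σ₀² = 1/10 = 0.1; data precision n/σ² = 5/9.
θ̂ = (0.1·8 + (5/9)·8.38) / (0.1 + 5/9) = (491/90)/(59/90) = 491/59 ≈ 8.3220.

θ̂_MAP = 8.3220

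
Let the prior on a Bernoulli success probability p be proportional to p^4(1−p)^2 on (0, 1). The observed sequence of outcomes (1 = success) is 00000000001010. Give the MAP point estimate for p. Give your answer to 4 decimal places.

The prior density ∝ p^4(1−p)^2 is the kernel of Beta(5, 3).
Data: 2 successes in 14 trials (from the sequence). The binomial likelihood contributes p^2(1−p)^12, so the posterior is Beta(5+2, 3+12) = Beta(7, 15).
For Beta(a, b) with a, b > 1 the mode is (a−1)/(a+b−2) = 6/20 ≈ 0.3000.

p̂_MAP = 0.3000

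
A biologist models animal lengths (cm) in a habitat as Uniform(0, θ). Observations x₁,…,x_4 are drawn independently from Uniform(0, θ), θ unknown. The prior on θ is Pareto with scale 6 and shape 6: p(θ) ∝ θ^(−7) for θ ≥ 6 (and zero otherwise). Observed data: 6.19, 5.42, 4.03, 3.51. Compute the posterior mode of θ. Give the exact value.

θ̂_MAP = 6.19

The Uniform(0, θ) likelihood is θ^(−n) for θ ≥ max(xᵢ), zero otherwise. Here max(xᵢ) = 6.19.
Posterior ∝ θ^(−7) · θ^(−4) = θ^(−11) on θ ≥ max(6, 6.19) = 6.19.
This density is strictly decreasing in θ, so the posterior mode lies at the lower boundary of the support.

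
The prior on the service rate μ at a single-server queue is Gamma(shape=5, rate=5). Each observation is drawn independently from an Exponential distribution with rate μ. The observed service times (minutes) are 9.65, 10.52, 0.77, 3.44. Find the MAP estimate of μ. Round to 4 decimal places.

The Exponential(rate=μ) likelihood is ∝ μ^n e^(−μΣtᵢ). Here n = 4 and Σtᵢ = 9.65 + 10.52 + 0.77 + 3.44 = 24.38.
Posterior ∝ μ^4e^(−5μ) · μ^4e^(−24.38μ) = μ^8e^(−29.38μ), i.e. Gamma(9, 29.38).
Mode = (a−1)/b = 8/29.38 ≈ 0.2723.

μ̂_MAP = 0.2723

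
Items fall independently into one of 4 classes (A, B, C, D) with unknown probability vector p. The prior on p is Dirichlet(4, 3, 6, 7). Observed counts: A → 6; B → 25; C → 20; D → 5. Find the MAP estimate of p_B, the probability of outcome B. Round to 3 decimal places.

MAP estimate of p_B = 0.375

The posterior is Dirichlet(αᵢ + nᵢ) = Dirichlet(10, 28, 26, 12).
For a Dirichlet(a₁,…,a_K) with all aᵢ > 1, the mode has j-th component (aⱼ − 1)/(Σaᵢ − K).
Here Σaᵢ = 76 and K = 4, so p_B = (28 − 1)/(76 − 4) = 27/72 ≈ 0.375.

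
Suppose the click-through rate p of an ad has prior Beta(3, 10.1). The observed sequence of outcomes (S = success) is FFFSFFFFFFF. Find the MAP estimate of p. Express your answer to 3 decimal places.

p̂_MAP = 0.136

Prior: Beta(3, 10.1).
Data: 1 success in 11 trials (from the sequence). The binomial likelihood contributes p(1−p)^10, so the posterior is Beta(3+1, 10.1+10) = Beta(4, 20.1).
For Beta(a, b) with a, b > 1 the mode is (a−1)/(a+b−2) = 3/22.1 ≈ 0.136.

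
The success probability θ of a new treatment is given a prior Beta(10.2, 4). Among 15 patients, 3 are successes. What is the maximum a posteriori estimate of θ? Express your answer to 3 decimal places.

Prior: Beta(10.2, 4).
Data: 3 successes in 15 trials. The binomial likelihood contributes θ^3(1−θ)^12, so the posterior is Beta(10.2+3, 4+12) = Beta(13.2, 16).
For Beta(a, b) with a, b > 1 the mode is (a−1)/(a+b−2) = 12.2/27.2 ≈ 0.449.

θ̂_MAP = 0.449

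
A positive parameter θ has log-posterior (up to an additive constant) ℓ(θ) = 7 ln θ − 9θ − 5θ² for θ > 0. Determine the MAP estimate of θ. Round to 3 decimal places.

θ̂_MAP = 0.500

ℓ'(θ) = 7/θ − 9 − 10θ. Setting this to zero and multiplying by θ: 10θ² + 9θ − 7 = 0.
θ = (−9 + √(9² + 4·10·7)) / (2·10) = (−9 + √361) / 20 = (−9 + 19)/20 = 1/2.
ℓ''(θ) = −7/θ² − 10 < 0, confirming a maximum.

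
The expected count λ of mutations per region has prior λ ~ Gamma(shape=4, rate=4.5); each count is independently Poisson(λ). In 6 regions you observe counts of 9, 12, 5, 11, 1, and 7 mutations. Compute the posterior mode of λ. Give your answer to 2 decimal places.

λ̂_MAP = 4.57

Σxᵢ = 9+12+5+11+1+7 = 45, with n = 6.
Posterior ∝ λ^3e^(−4.5λ) · λ^45e^(−6λ) = λ^48e^(−10.5λ), i.e. Gamma(shape=49, rate=10.5).
The mode of a Gamma(a, b) with a ≥ 1 (shape–rate) is (a−1)/b = 48/10.5 ≈ 4.57.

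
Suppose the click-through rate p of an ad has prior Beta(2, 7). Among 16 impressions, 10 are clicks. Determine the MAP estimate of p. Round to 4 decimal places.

Prior: Beta(2, 7).
Data: 10 successes in 16 trials. The binomial likelihood contributes p^10(1−p)^6, so the posterior is Beta(2+10, 7+6) = Beta(12, 13).
For Beta(a, b) with a, b > 1 the mode is (a−1)/(a+b−2) = 11/23 ≈ 0.4783.

p̂_MAP = 0.4783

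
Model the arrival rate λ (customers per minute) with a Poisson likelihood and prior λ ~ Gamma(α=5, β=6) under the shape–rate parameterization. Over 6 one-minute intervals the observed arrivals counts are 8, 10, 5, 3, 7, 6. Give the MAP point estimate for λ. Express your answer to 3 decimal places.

Σxᵢ = 8+10+5+3+7+6 = 39, with n = 6.
Posterior ∝ λ^4e^(−6λ) · λ^39e^(−6λ) = λ^43e^(−12λ), i.e. Gamma(shape=44, rate=12).
The mode of a Gamma(a, b) with a ≥ 1 (shape–rate) is (a−1)/b = 43/12 ≈ 3.583.

λ̂_MAP = 3.583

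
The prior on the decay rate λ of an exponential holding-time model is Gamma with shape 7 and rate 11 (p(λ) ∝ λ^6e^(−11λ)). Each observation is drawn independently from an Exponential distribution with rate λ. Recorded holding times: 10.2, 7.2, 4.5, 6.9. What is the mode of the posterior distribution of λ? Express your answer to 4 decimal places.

λ̂_MAP = 0.2513

The Exponential(rate=λ) likelihood is ∝ λ^n e^(−λΣtᵢ). Here n = 4 and Σtᵢ = 10.2 + 7.2 + 4.5 + 6.9 = 28.8.
Posterior ∝ λ^6e^(−11λ) · λ^4e^(−28.8λ) = λ^10e^(−39.8λ), i.e. Gamma(11, 39.8).
Mode = (a−1)/b = 10/39.8 ≈ 0.2513.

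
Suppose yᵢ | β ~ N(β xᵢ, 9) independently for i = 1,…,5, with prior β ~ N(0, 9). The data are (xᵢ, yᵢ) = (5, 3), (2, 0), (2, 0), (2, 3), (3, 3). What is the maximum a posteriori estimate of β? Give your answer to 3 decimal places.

log p(β | y) = −Σ(yᵢ − βxᵢ)²/(2·9) − β²/(2·9) + const.
Setting the derivative to zero: Σxᵢ(yᵢ − βxᵢ)/9 − β/9 = 0, so β = Σxᵢyᵢ / (Σxᵢ² + σ²/τ²).
Σxᵢyᵢ = 5·3 + 2·0 + 2·0 + 2·3 + 3·3 = 30; Σxᵢ² = 46; σ²/τ² = 1.
β̂_MAP = 30 / (46 + 1) = 30/47 ≈ 0.638.

β̂_MAP = 0.638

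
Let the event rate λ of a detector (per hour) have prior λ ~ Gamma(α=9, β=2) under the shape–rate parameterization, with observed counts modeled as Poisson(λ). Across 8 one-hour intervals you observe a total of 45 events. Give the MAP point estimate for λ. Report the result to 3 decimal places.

Σxᵢ = 45, n = 8.
Posterior ∝ λ^8e^(−2λ) · λ^45e^(−8λ) = λ^53e^(−10λ), i.e. Gamma(shape=54, rate=10).
The mode of a Gamma(a, b) with a ≥ 1 (shape–rate) is (a−1)/b = 53/10 ≈ 5.300.

λ̂_MAP = 5.300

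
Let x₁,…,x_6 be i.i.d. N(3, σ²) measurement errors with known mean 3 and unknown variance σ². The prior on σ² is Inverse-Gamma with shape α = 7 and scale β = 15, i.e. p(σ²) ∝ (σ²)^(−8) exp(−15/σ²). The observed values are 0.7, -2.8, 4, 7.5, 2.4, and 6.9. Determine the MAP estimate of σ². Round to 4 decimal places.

Sum of squared deviations about the known mean: SS = (0.7−3)² + (-2.8−3)² + (4−3)² + (7.5−3)² + (2.4−3)² + (6.9−3)² = 75.75.
The Normal likelihood contributes (σ²)^(−n/2) exp(−SS/(2σ²)), so the posterior is Inverse-Gamma(α + n/2, β + SS/2) = Inverse-Gamma(10, 52.875).
The mode of Inverse-Gamma(a, b) is b/(a+1) = 52.875/11 ≈ 4.8068.

σ̂²_MAP = 4.8068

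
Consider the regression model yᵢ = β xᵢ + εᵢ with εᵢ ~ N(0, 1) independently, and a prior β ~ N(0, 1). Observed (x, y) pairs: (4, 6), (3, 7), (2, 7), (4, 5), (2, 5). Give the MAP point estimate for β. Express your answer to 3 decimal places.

log p(β | y) = −Σ(yᵢ − βxᵢ)²/(2·1) − β²/(2·1) + const.
Setting the derivative to zero: Σxᵢ(yᵢ − βxᵢ)/1 − β/1 = 0, so β = Σxᵢyᵢ / (Σxᵢ² + σ²/τ²).
Σxᵢyᵢ = 4·6 + 3·7 + 2·7 + 4·5 + 2·5 = 89; Σxᵢ² = 49; σ²/τ² = 1.
β̂_MAP = 89 / (49 + 1) = 89/50 ≈ 1.780.

β̂_MAP = 1.780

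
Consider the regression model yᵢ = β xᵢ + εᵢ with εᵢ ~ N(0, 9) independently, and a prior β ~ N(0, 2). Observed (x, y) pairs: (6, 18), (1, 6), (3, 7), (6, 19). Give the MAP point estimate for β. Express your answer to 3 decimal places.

log p(β | y) = −Σ(yᵢ − βxᵢ)²/(2·9) − β²/(2·2) + const.
Setting the derivative to zero: Σxᵢ(yᵢ − βxᵢ)/9 − β/2 = 0, so β = Σxᵢyᵢ / (Σxᵢ² + σ²/τ²).
Σxᵢyᵢ = 6·18 + 1·6 + 3·7 + 6·19 = 249; Σxᵢ² = 82; σ²/τ² = 4.5.
β̂_MAP = 249 / (82 + 4.5) = 249/86.5 ≈ 2.879.

β̂_MAP = 2.879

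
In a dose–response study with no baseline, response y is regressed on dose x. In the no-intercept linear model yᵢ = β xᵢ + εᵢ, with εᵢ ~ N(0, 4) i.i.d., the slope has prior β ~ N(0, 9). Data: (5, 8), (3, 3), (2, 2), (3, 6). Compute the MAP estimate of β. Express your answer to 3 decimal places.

β̂_MAP = 1.496

log p(β | y) = −Σ(yᵢ − βxᵢ)²/(2·4) − β²/(2·9) + const.
Setting the derivative to zero: Σxᵢ(yᵢ − βxᵢ)/4 − β/9 = 0, so β = Σxᵢyᵢ / (Σxᵢ² + σ²/τ²).
Σxᵢyᵢ = 5·8 + 3·3 + 2·2 + 3·6 = 71; Σxᵢ² = 47; σ²/τ² = 4/9.
β̂_MAP = 71 / (47 + 4/9) = 71/(427/9) = 639/427 ≈ 1.496.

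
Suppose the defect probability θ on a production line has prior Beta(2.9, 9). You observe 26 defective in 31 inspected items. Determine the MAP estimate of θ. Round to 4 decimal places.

Prior: Beta(2.9, 9).
Data: 26 successes in 31 trials. The binomial likelihood contributes θ^26(1−θ)^5, so the posterior is Beta(2.9+26, 9+5) = Beta(28.9, 14).
For Beta(a, b) with a, b > 1 the mode is (a−1)/(a+b−2) = 27.9/40.9 ≈ 0.6822.

θ̂_MAP = 0.6822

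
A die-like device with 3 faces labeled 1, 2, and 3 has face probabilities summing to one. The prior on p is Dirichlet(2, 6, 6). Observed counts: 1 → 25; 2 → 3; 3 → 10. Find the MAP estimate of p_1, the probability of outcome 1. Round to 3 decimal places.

The posterior is Dirichlet(αᵢ + nᵢ) = Dirichlet(27, 9, 16).
For a Dirichlet(a₁,…,a_K) with all aᵢ > 1, the mode has j-th component (aⱼ − 1)/(Σaᵢ − K).
Here Σaᵢ = 52 and K = 3, so p_1 = (27 − 1)/(52 − 3) = 26/49 ≈ 0.531.

MAP estimate: 0.531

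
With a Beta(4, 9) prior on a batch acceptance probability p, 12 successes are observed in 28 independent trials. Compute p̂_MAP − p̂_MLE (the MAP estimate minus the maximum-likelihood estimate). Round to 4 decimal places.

MAP − MLE = -0.0440

Posterior is Beta(16, 25); MAP = (16−1)/(41−2) = 15/39 ≈ 0.38462.
MLE ignores the prior: p̂_MLE = k/n = 12/28 ≈ 0.42857.
Difference = 15/39 − 12/28 = -4/91 ≈ -0.0440.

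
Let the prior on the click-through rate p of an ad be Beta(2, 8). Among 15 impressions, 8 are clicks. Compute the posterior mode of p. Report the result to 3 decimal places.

p̂_MAP = 0.391

Prior: Beta(2, 8).
Data: 8 successes in 15 trials. The binomial likelihood contributes p^8(1−p)^7, so the posterior is Beta(2+8, 8+7) = Beta(10, 15).
For Beta(a, b) with a, b > 1 the mode is (a−1)/(a+b−2) = 9/23 ≈ 0.391.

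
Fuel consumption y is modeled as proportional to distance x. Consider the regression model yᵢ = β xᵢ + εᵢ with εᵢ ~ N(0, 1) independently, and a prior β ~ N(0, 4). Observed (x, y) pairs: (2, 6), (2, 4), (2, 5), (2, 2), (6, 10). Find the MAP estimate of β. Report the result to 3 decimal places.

log p(β | y) = −Σ(yᵢ − βxᵢ)²/(2·1) − β²/(2·4) + const.
Setting the derivative to zero: Σxᵢ(yᵢ − βxᵢ)/1 − β/4 = 0, so β = Σxᵢyᵢ / (Σxᵢ² + σ²/τ²).
Σxᵢyᵢ = 2·6 + 2·4 + 2·5 + 2·2 + 6·10 = 94; Σxᵢ² = 52; σ²/τ² = 0.25.
β̂_MAP = 94 / (52 + 0.25) = 94/52.25 ≈ 1.799.

β̂_MAP = 1.799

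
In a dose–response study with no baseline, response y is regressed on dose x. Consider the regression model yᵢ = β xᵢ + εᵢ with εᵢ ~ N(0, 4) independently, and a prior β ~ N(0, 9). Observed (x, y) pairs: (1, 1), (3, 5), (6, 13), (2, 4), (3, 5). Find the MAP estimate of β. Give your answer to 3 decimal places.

log p(β | y) = −Σ(yᵢ − βxᵢ)²/(2·4) − β²/(2·9) + const.
Setting the derivative to zero: Σxᵢ(yᵢ − βxᵢ)/4 − β/9 = 0, so β = Σxᵢyᵢ / (Σxᵢ² + σ²/τ²).
Σxᵢyᵢ = 1·1 + 3·5 + 6·13 + 2·4 + 3·5 = 117; Σxᵢ² = 59; σ²/τ² = 4/9.
β̂_MAP = 117 / (59 + 4/9) = 117/(535/9) = 1053/535 ≈ 1.968.

β̂_MAP = 1.968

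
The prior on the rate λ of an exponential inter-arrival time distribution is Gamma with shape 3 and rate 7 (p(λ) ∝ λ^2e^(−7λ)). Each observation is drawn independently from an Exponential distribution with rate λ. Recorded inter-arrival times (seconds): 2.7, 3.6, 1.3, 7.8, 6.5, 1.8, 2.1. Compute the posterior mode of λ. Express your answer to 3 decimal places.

The Exponential(rate=λ) likelihood is ∝ λ^n e^(−λΣtᵢ). Here n = 7 and Σtᵢ = 2.7 + 3.6 + 1.3 + 7.8 + 6.5 + 1.8 + 2.1 = 25.8.
Posterior ∝ λ^2e^(−7λ) · λ^7e^(−25.8λ) = λ^9e^(−32.8λ), i.e. Gamma(10, 32.8).
Mode = (a−1)/b = 9/32.8 ≈ 0.274.

λ̂_MAP = 0.274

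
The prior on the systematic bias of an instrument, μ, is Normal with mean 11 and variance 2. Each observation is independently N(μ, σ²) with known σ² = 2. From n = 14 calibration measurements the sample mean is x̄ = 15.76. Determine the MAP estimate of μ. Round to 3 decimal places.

n = 14, x̄ = 15.76.
For a Normal prior and Normal likelihood with known variance, the posterior is Normal; its mode equals its mean, the precision-weighted average.
Prior precision 1/σ₀² = 1/2 = 0.5; data precision n/σ² = 14/2 = 7.
μ̂ = (0.5·11 + 7·15.76) / (0.5 + 7) = 115.82/7.5 = 5791/375 ≈ 15.443.

μ̂_MAP = 15.443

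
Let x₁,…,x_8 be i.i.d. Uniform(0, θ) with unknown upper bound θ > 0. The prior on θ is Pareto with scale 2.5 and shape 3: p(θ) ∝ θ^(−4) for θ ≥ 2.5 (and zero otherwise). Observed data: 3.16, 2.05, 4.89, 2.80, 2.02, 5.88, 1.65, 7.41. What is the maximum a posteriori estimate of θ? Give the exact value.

θ̂_MAP = 7.41

The Uniform(0, θ) likelihood is θ^(−n) for θ ≥ max(xᵢ), zero otherwise. Here max(xᵢ) = 7.41.
Posterior ∝ θ^(−4) · θ^(−8) = θ^(−12) on θ ≥ max(2.5, 7.41) = 7.41.
This density is strictly decreasing in θ, so the posterior mode lies at the lower boundary of the support.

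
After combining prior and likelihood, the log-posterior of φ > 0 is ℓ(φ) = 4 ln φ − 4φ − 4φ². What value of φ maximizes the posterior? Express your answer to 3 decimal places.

φ̂_MAP = 0.500

ℓ'(φ) = 4/φ − 4 − 8φ. Setting this to zero and multiplying by φ: 8φ² + 4φ − 4 = 0.
φ = (−4 + √(4² + 4·8·4)) / (2·8) = (−4 + √144) / 16 = (−4 + 12)/16 = 1/2.
ℓ''(φ) = −4/φ² − 8 < 0, confirming a maximum.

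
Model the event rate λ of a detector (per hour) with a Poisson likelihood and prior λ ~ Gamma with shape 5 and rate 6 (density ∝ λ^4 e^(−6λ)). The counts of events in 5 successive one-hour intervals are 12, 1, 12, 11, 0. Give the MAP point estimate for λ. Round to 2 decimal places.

λ̂_MAP = 3.64

Σxᵢ = 12+1+12+11+0 = 36, with n = 5.
Posterior ∝ λ^4e^(−6λ) · λ^36e^(−5λ) = λ^40e^(−11λ), i.e. Gamma(shape=41, rate=11).
The mode of a Gamma(a, b) with a ≥ 1 (shape–rate) is (a−1)/b = 40/11 ≈ 3.64.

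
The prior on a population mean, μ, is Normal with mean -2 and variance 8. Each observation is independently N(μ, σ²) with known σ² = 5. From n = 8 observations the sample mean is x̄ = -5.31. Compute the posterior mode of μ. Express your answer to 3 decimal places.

n = 8, x̄ = -5.31.
For a Normal prior and Normal likelihood with known variance, the posterior is Normal; its mode equals its mean, the precision-weighted average.
Prior precision 1/σ₀² = 1/8 = 0.125; data precision n/σ² = 8/5 = 1.6.
μ̂ = (0.125·(-2) + 1.6·(-5.31)) / (0.125 + 1.6) = (-8.746)/1.725 = -8746/1725 ≈ -5.070.

μ̂_MAP = -5.070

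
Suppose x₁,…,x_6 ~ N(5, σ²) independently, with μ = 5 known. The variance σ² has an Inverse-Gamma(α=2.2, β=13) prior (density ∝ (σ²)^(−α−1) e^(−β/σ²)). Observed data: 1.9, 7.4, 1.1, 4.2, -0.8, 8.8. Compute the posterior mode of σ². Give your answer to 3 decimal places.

Sum of squared deviations about the known mean: SS = (1.9−5)² + (7.4−5)² + (1.1−5)² + (4.2−5)² + (-0.8−5)² + (8.8−5)² = 79.3.
The Normal likelihood contributes (σ²)^(−n/2) exp(−SS/(2σ²)), so the posterior is Inverse-Gamma(α + n/2, β + SS/2) = Inverse-Gamma(5.2, 52.65).
The mode of Inverse-Gamma(a, b) is b/(a+1) = 52.65/6.2 ≈ 8.492.

σ̂²_MAP = 8.492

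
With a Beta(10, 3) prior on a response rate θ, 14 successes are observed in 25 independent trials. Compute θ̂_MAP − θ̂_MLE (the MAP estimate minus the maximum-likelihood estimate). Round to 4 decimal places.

Posterior is Beta(24, 14); MAP = (24−1)/(38−2) = 23/36 ≈ 0.63889.
MLE ignores the prior: θ̂_MLE = k/n = 14/25 ≈ 0.56000.
Difference = 23/36 − 14/25 = 71/900 ≈ 0.0789.

MAP − MLE = 0.0789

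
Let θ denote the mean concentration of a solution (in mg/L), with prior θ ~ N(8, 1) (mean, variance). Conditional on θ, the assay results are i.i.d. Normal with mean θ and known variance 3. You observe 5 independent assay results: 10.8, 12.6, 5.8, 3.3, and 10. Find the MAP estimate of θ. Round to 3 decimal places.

n = 5; x̄ = (10.8 + 12.6 + 5.8 + 3.3 + 10)/5 = 42.5/5 = 8.5.
For a Normal prior and Normal likelihood with known variance, the posterior is Normal; its mode equals its mean, the precision-weighted average.
Prior precision 1/σ₀² = 1/1 = 1; data precision n/σ² = 5/3.
θ̂ = (1·8 + (5/3)·8.5) / (1 + 5/3) = (133/6)/(8/3) = 8.3125 ≈ 8.313.

θ̂_MAP = 8.313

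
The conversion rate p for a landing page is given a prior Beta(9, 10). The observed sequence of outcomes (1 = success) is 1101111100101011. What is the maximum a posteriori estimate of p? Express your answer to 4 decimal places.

p̂_MAP = 0.5758

Prior: Beta(9, 10).
Data: 11 successes in 16 trials (from the sequence). The binomial likelihood contributes p^11(1−p)^5, so the posterior is Beta(9+11, 10+5) = Beta(20, 15).
For Beta(a, b) with a, b > 1 the mode is (a−1)/(a+b−2) = 19/33 ≈ 0.5758.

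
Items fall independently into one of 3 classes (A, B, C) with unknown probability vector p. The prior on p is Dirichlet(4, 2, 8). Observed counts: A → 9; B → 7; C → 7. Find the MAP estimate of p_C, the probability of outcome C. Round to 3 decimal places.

The posterior is Dirichlet(αᵢ + nᵢ) = Dirichlet(13, 9, 15).
For a Dirichlet(a₁,…,a_K) with all aᵢ > 1, the mode has j-th component (aⱼ − 1)/(Σaᵢ − K).
Here Σaᵢ = 37 and K = 3, so p_C = (15 − 1)/(37 − 3) = 14/34 ≈ 0.412.

MAP estimate of p_C = 0.412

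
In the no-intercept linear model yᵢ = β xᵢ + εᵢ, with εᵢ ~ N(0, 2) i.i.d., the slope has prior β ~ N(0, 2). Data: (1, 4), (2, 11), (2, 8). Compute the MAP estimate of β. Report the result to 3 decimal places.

β̂_MAP = 4.200

log p(β | y) = −Σ(yᵢ − βxᵢ)²/(2·2) − β²/(2·2) + const.
Setting the derivative to zero: Σxᵢ(yᵢ − βxᵢ)/2 − β/2 = 0, so β = Σxᵢyᵢ / (Σxᵢ² + σ²/τ²).
Σxᵢyᵢ = 1·4 + 2·11 + 2·8 = 42; Σxᵢ² = 9; σ²/τ² = 1.
β̂_MAP = 42 / (9 + 1) = 42/10 ≈ 4.200.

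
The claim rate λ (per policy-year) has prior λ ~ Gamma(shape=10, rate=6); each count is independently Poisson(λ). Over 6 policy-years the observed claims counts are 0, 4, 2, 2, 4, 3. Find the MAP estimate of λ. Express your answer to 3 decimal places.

Σxᵢ = 0+4+2+2+4+3 = 15, with n = 6.
Posterior ∝ λ^9e^(−6λ) · λ^15e^(−6λ) = λ^24e^(−12λ), i.e. Gamma(shape=25, rate=12).
The mode of a Gamma(a, b) with a ≥ 1 (shape–rate) is (a−1)/b = 24/12 ≈ 2.000.

λ̂_MAP = 2.000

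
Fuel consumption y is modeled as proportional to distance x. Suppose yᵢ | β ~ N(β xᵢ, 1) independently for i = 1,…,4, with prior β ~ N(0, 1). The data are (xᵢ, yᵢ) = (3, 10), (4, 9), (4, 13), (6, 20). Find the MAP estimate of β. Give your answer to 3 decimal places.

β̂_MAP = 3.051

log p(β | y) = −Σ(yᵢ − βxᵢ)²/(2·1) − β²/(2·1) + const.
Setting the derivative to zero: Σxᵢ(yᵢ − βxᵢ)/1 − β/1 = 0, so β = Σxᵢyᵢ / (Σxᵢ² + σ²/τ²).
Σxᵢyᵢ = 3·10 + 4·9 + 4·13 + 6·20 = 238; Σxᵢ² = 77; σ²/τ² = 1.
β̂_MAP = 238 / (77 + 1) = 238/78 ≈ 3.051.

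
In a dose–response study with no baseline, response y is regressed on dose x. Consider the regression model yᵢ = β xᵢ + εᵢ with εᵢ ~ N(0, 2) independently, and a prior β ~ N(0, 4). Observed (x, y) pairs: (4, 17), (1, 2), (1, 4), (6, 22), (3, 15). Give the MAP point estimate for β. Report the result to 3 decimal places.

β̂_MAP = 3.953

log p(β | y) = −Σ(yᵢ − βxᵢ)²/(2·2) − β²/(2·4) + const.
Setting the derivative to zero: Σxᵢ(yᵢ − βxᵢ)/2 − β/4 = 0, so β = Σxᵢyᵢ / (Σxᵢ² + σ²/τ²).
Σxᵢyᵢ = 4·17 + 1·2 + 1·4 + 6·22 + 3·15 = 251; Σxᵢ² = 63; σ²/τ² = 0.5.
β̂_MAP = 251 / (63 + 0.5) = 251/63.5 ≈ 3.953.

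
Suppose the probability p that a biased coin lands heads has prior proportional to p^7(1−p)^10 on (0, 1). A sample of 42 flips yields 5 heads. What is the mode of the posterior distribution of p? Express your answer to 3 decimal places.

p̂_MAP = 0.203

The prior density ∝ p^7(1−p)^10 is the kernel of Beta(8, 11).
Data: 5 successes in 42 trials. The binomial likelihood contributes p^5(1−p)^37, so the posterior is Beta(8+5, 11+37) = Beta(13, 48).
For Beta(a, b) with a, b > 1 the mode is (a−1)/(a+b−2) = 12/59 ≈ 0.203.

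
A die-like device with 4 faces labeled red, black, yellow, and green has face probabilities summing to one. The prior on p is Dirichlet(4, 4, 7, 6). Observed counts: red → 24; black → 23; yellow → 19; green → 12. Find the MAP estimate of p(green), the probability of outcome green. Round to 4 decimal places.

MAP estimate of p(green) = 0.1789

The posterior is Dirichlet(αᵢ + nᵢ) = Dirichlet(28, 27, 26, 18).
For a Dirichlet(a₁,…,a_K) with all aᵢ > 1, the mode has j-th component (aⱼ − 1)/(Σaᵢ − K).
Here Σaᵢ = 99 and K = 4, so p(green) = (18 − 1)/(99 − 4) = 17/95 ≈ 0.1789.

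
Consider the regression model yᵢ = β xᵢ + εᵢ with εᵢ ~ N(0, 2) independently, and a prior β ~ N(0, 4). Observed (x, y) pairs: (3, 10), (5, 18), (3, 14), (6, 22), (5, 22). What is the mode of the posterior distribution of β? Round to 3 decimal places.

β̂_MAP = 3.866

log p(β | y) = −Σ(yᵢ − βxᵢ)²/(2·2) − β²/(2·4) + const.
Setting the derivative to zero: Σxᵢ(yᵢ − βxᵢ)/2 − β/4 = 0, so β = Σxᵢyᵢ / (Σxᵢ² + σ²/τ²).
Σxᵢyᵢ = 3·10 + 5·18 + 3·14 + 6·22 + 5·22 = 404; Σxᵢ² = 104; σ²/τ² = 0.5.
β̂_MAP = 404 / (104 + 0.5) = 404/104.5 ≈ 3.866.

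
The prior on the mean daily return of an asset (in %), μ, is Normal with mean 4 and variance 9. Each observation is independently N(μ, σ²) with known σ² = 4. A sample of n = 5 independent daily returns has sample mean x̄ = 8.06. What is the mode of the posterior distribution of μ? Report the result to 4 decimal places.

n = 5, x̄ = 8.06.
For a Normal prior and Normal likelihood with known variance, the posterior is Normal; its mode equals its mean, the precision-weighted average.
Prior precision 1/σ₀² = 1/9; data precision n/σ² = 5/4 = 1.25.
μ̂ = ((1/9)·4 + 1.25·8.06) / (1/9 + 1.25) = (3787/360)/(49/36) = 541/70 ≈ 7.7286.

μ̂_MAP = 7.7286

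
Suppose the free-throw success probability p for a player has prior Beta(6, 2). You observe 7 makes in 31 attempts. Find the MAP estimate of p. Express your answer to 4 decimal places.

p̂_MAP = 0.3243

Prior: Beta(6, 2).
Data: 7 successes in 31 trials. The binomial likelihood contributes p^7(1−p)^24, so the posterior is Beta(6+7, 2+24) = Beta(13, 26).
For Beta(a, b) with a, b > 1 the mode is (a−1)/(a+b−2) = 12/37 ≈ 0.3243.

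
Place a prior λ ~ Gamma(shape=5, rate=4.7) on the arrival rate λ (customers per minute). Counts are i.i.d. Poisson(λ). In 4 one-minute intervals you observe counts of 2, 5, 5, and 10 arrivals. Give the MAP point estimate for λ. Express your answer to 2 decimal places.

Σxᵢ = 2+5+5+10 = 22, with n = 4.
Posterior ∝ λ^4e^(−4.7λ) · λ^22e^(−4λ) = λ^26e^(−8.7λ), i.e. Gamma(shape=27, rate=8.7).
The mode of a Gamma(a, b) with a ≥ 1 (shape–rate) is (a−1)/b = 26/8.7 ≈ 2.99.

λ̂_MAP = 2.99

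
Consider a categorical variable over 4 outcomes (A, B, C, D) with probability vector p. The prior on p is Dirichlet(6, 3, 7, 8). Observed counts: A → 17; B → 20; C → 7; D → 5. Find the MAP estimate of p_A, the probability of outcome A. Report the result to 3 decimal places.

MAP estimate of p_A = 0.319

The posterior is Dirichlet(αᵢ + nᵢ) = Dirichlet(23, 23, 14, 13).
For a Dirichlet(a₁,…,a_K) with all aᵢ > 1, the mode has j-th component (aⱼ − 1)/(Σaᵢ − K).
Here Σaᵢ = 73 and K = 4, so p_A = (23 − 1)/(73 − 4) = 22/69 ≈ 0.319.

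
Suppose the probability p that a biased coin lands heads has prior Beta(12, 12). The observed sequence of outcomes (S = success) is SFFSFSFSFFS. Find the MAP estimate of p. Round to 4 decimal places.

Prior: Beta(12, 12).
Data: 5 successes in 11 trials (from the sequence). The binomial likelihood contributes p^5(1−p)^6, so the posterior is Beta(12+5, 12+6) = Beta(17, 18).
For Beta(a, b) with a, b > 1 the mode is (a−1)/(a+b−2) = 16/33 ≈ 0.4848.

p̂_MAP = 0.4848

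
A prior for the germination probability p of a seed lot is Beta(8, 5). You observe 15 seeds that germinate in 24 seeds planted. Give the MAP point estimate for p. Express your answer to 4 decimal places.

Prior: Beta(8, 5).
Data: 15 successes in 24 trials. The binomial likelihood contributes p^15(1−p)^9, so the posterior is Beta(8+15, 5+9) = Beta(23, 14).
For Beta(a, b) with a, b > 1 the mode is (a−1)/(a+b−2) = 22/35 ≈ 0.6286.

p̂_MAP = 0.6286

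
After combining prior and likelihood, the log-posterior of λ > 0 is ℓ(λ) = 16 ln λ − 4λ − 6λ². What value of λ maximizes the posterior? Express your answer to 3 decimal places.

ℓ'(λ) = 16/λ − 4 − 12λ. Setting this to zero and multiplying by λ: 12λ² + 4λ − 16 = 0.
λ = (−4 + √(4² + 4·12·16)) / (2·12) = (−4 + √784) / 24 = (−4 + 28)/24 = 1.
ℓ''(λ) = −16/λ² − 12 < 0, confirming a maximum.

λ̂_MAP = 1.000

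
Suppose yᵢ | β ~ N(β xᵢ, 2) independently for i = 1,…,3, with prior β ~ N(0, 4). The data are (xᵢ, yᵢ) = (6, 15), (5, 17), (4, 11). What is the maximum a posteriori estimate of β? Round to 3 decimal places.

β̂_MAP = 2.826

log p(β | y) = −Σ(yᵢ − βxᵢ)²/(2·2) − β²/(2·4) + const.
Setting the derivative to zero: Σxᵢ(yᵢ − βxᵢ)/2 − β/4 = 0, so β = Σxᵢyᵢ / (Σxᵢ² + σ²/τ²).
Σxᵢyᵢ = 6·15 + 5·17 + 4·11 = 219; Σxᵢ² = 77; σ²/τ² = 0.5.
β̂_MAP = 219 / (77 + 0.5) = 219/77.5 ≈ 2.826.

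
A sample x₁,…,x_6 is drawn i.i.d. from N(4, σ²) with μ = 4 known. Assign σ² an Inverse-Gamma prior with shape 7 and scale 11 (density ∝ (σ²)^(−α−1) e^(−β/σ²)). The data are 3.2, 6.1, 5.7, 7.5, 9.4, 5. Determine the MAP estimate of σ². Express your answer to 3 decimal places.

Sum of squared deviations about the known mean: SS = (3.2−4)² + (6.1−4)² + (5.7−4)² + (7.5−4)² + (9.4−4)² + (5−4)² = 50.35.
The Normal likelihood contributes (σ²)^(−n/2) exp(−SS/(2σ²)), so the posterior is Inverse-Gamma(α + n/2, β + SS/2) = Inverse-Gamma(10, 36.175).
The mode of Inverse-Gamma(a, b) is b/(a+1) = 36.175/11 ≈ 3.289.

σ̂²_MAP = 3.289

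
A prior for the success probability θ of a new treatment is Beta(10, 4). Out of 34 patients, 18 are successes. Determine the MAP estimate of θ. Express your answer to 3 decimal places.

θ̂_MAP = 0.587

Prior: Beta(10, 4).
Data: 18 successes in 34 trials. The binomial likelihood contributes θ^18(1−θ)^16, so the posterior is Beta(10+18, 4+16) = Beta(28, 20).
For Beta(a, b) with a, b > 1 the mode is (a−1)/(a+b−2) = 27/46 ≈ 0.587.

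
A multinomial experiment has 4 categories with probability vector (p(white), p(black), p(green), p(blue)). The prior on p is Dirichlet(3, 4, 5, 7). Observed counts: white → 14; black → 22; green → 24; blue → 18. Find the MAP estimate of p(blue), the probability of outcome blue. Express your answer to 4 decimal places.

MAP estimate of p(blue) = 0.2581

The posterior is Dirichlet(αᵢ + nᵢ) = Dirichlet(17, 26, 29, 25).
For a Dirichlet(a₁,…,a_K) with all aᵢ > 1, the mode has j-th component (aⱼ − 1)/(Σaᵢ − K).
Here Σaᵢ = 97 and K = 4, so p(blue) = (25 − 1)/(97 − 4) = 24/93 ≈ 0.2581.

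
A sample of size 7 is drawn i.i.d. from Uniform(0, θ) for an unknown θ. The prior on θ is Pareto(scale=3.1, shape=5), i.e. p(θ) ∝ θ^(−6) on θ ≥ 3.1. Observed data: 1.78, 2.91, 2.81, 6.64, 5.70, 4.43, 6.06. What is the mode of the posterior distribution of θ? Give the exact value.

The Uniform(0, θ) likelihood is θ^(−n) for θ ≥ max(xᵢ), zero otherwise. Here max(xᵢ) = 6.64.
Posterior ∝ θ^(−6) · θ^(−7) = θ^(−13) on θ ≥ max(3.1, 6.64) = 6.64.
This density is strictly decreasing in θ, so the posterior mode lies at the lower boundary of the support.

θ̂_MAP = 6.64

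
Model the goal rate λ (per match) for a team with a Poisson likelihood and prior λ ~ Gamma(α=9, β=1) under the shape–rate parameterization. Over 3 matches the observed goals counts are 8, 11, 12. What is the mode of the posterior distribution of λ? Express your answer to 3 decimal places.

Σxᵢ = 8+11+12 = 31, with n = 3.
Posterior ∝ λ^8e^(−1λ) · λ^31e^(−3λ) = λ^39e^(−4λ), i.e. Gamma(shape=40, rate=4).
The mode of a Gamma(a, b) with a ≥ 1 (shape–rate) is (a−1)/b = 39/4 ≈ 9.750.

λ̂_MAP = 9.750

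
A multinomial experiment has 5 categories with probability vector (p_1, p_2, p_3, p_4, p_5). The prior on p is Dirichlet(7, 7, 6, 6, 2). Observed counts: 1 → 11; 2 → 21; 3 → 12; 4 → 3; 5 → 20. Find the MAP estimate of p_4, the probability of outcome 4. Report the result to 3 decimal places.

MAP estimate: 0.089

The posterior is Dirichlet(αᵢ + nᵢ) = Dirichlet(18, 28, 18, 9, 22).
For a Dirichlet(a₁,…,a_K) with all aᵢ > 1, the mode has j-th component (aⱼ − 1)/(Σaᵢ − K).
Here Σaᵢ = 95 and K = 5, so p_4 = (9 − 1)/(95 − 5) = 8/90 ≈ 0.089.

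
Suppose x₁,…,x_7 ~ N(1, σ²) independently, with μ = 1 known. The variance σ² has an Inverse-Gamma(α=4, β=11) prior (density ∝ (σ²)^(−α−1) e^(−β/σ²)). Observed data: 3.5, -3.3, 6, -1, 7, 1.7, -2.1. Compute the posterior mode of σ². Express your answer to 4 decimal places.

Sum of squared deviations about the known mean: SS = (3.5−1)² + (-3.3−1)² + (6−1)² + (-1−1)² + (7−1)² + (1.7−1)² + (-2.1−1)² = 99.84.
The Normal likelihood contributes (σ²)^(−n/2) exp(−SS/(2σ²)), so the posterior is Inverse-Gamma(α + n/2, β + SS/2) = Inverse-Gamma(7.5, 60.92).
The mode of Inverse-Gamma(a, b) is b/(a+1) = 60.92/8.5 ≈ 7.1671.

σ̂²_MAP = 7.1671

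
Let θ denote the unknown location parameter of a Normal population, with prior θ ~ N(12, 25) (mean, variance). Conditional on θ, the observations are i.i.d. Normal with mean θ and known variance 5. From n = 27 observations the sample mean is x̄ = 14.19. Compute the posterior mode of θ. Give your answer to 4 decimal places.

θ̂_MAP = 14.1739

n = 27, x̄ = 14.19.
For a Normal prior and Normal likelihood with known variance, the posterior is Normal; its mode equals its mean, the precision-weighted average.
Prior precision 1/σ₀² = 1/25 = 0.04; data precision n/σ² = 27/5 = 5.4.
θ̂ = (0.04·12 + 5.4·14.19) / (0.04 + 5.4) = 77.106/5.44 = 38553/2720 ≈ 14.1739.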